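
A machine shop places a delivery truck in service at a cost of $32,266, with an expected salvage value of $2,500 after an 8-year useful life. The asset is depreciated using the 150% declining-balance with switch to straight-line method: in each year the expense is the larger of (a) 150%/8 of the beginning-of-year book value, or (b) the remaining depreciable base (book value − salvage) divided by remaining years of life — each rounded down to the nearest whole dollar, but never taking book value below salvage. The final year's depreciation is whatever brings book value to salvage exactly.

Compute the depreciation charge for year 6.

Depreciable base = $32,266 − $2,500 = $29,766.
Year 1: DB = ⌊$32,266 × 150%/8⌋ = $6,049; SL = ⌊$29,766/8⌋ = $3,720 → take DB $6,049. Book value $26,217.
Year 2: DB = ⌊$26,217 × 150%/8⌋ = $4,915; SL = ⌊$23,717/7⌋ = $3,388 → take DB $4,915. Book value $21,302.
Year 3: DB = ⌊$21,302 × 150%/8⌋ = $3,994; SL = ⌊$18,802/6⌋ = $3,133 → take DB $3,994. Book value $17,308.
Year 4: DB = ⌊$17,308 × 150%/8⌋ = $3,245; SL = ⌊$14,808/5⌋ = $2,961 → take DB $3,245. Book value $14,063.
Year 5: DB = ⌊$14,063 × 150%/8⌋ = $2,636; SL = ⌊$11,563/4⌋ = $2,890 → take SL $2,890. Book value $11,173.
Year 6: DB = ⌊$11,173 × 150%/8⌋ = $2,094; SL = ⌊$8,673/3⌋ = $2,891 → take SL $2,891. Book value $8,282.

$2,891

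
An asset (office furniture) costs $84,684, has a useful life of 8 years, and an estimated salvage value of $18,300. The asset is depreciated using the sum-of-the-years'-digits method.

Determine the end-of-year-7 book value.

$20,144

Depreciable base = $84,684 − $18,300 = $66,384.
Sum of the years' digits = 8+7+6+5+4+3+2+1 = 36.
Year 1: $66,384 × 8/36 = $14,752. Book value $69,932.
Year 2: $66,384 × 7/36 = $12,908. Book value $57,024.
Year 3: $66,384 × 6/36 = $11,064. Book value $45,960.
Year 4: $66,384 × 5/36 = $9,220. Book value $36,740.
Year 5: $66,384 × 4/36 = $7,376. Book value $29,364.
Year 6: $66,384 × 3/36 = $5,532. Book value $23,832.
Year 7: $66,384 × 2/36 = $3,688. Book value $20,144.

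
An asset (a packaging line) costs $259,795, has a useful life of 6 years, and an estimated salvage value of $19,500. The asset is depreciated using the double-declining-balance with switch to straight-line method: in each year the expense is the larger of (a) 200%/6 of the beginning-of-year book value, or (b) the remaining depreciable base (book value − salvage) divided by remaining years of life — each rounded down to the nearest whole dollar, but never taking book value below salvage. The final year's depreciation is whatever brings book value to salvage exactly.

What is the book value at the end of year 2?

Depreciable base = $259,795 − $19,500 = $240,295.
Year 1: DB = ⌊$259,795 × 200%/6⌋ = $86,598; SL = ⌊$240,295/6⌋ = $40,049 → take DB $86,598. Book value $173,197.
Year 2: DB = ⌊$173,197 × 200%/6⌋ = $57,732; SL = ⌊$153,697/5⌋ = $30,739 → take DB $57,732. Book value $115,465.

$115,465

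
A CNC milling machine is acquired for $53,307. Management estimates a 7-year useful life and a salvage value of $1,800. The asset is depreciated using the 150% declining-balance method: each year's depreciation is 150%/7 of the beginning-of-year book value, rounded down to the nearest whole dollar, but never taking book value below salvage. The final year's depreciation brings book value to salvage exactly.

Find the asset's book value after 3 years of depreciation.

Depreciable base = $53,307 − $1,800 = $51,507.
Year 1: ⌊$53,307 × 150%/7⌋ = $11,422. Book value $41,885.
Year 2: ⌊$41,885 × 150%/7⌋ = $8,975. Book value $32,910.
Year 3: ⌊$32,910 × 150%/7⌋ = $7,052. Book value $25,858.

$25,858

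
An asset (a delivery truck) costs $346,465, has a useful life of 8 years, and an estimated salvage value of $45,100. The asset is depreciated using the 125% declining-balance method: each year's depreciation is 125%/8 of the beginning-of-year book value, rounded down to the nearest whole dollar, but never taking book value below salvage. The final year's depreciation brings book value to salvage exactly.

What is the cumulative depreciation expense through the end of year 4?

Depreciable base = $346,465 − $45,100 = $301,365.
Year 1: ⌊$346,465 × 125%/8⌋ = $54,135. Book value $292,330.
Year 2: ⌊$292,330 × 125%/8⌋ = $45,676. Book value $246,654.
Year 3: ⌊$246,654 × 125%/8⌋ = $38,539. Book value $208,115.
Year 4: ⌊$208,115 × 125%/8⌋ = $32,517. Book value $175,598.
Accumulated through year 4 = $346,465 − $175,598 = $170,867.

$170,867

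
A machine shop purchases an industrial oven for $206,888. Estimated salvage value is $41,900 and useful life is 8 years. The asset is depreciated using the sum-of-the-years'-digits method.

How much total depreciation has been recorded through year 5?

$137,490

Depreciable base = $206,888 − $41,900 = $164,988.
Sum of the years' digits = 8+7+6+5+4+3+2+1 = 36.
Year 1: $164,988 × 8/36 = $36,664. Book value $170,224.
Year 2: $164,988 × 7/36 = $32,081. Book value $138,143.
Year 3: $164,988 × 6/36 = $27,498. Book value $110,645.
Year 4: $164,988 × 5/36 = $22,915. Book value $87,730.
Year 5: $164,988 × 4/36 = $18,332. Book value $69,398.
Accumulated through year 5 = $206,888 − $69,398 = $137,490.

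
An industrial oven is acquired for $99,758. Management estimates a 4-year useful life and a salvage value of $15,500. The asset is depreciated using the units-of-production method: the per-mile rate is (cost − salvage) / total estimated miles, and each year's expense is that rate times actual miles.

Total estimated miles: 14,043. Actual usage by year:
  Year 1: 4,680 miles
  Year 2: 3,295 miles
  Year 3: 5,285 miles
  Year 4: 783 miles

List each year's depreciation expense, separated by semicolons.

Depreciable base = $99,758 − $15,500 = $84,258.
Rate = $84,258 / 14,043 miles = $6 per mile.
Year 1: 4,680 × $6 = $28,080. Book value $71,678.
Year 2: 3,295 × $6 = $19,770. Book value $51,908.
Year 3: 5,285 × $6 = $31,710. Book value $20,198.
Year 4: 783 × $6 = $4,698. Book value $15,500.

$28,080; $19,770; $31,710; $4,698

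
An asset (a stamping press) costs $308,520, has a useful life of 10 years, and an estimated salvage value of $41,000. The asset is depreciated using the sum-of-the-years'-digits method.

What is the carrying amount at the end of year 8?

$55,592

Depreciable base = $308,520 − $41,000 = $267,520.
Sum of the years' digits = 10+9+8+7+6+5+4+3+2+1 = 55.
Year 1: $267,520 × 10/55 = $48,640. Book value $259,880.
Year 2: $267,520 × 9/55 = $43,776. Book value $216,104.
Year 3: $267,520 × 8/55 = $38,912. Book value $177,192.
Year 4: $267,520 × 7/55 = $34,048. Book value $143,144.
Year 5: $267,520 × 6/55 = $29,184. Book value $113,960.
Year 6: $267,520 × 5/55 = $24,320. Book value $89,640.
Year 7: $267,520 × 4/55 = $19,456. Book value $70,184.
Year 8: $267,520 × 3/55 = $14,592. Book value $55,592.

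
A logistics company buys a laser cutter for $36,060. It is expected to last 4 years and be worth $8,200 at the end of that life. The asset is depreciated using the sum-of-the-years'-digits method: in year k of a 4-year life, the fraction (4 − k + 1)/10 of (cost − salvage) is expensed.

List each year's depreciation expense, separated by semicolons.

Depreciable base = $36,060 − $8,200 = $27,860.
Sum of the years' digits = 4+3+2+1 = 10.
Year 1: $27,860 × 4/10 = $11,144. Book value $24,916.
Year 2: $27,860 × 3/10 = $8,358. Book value $16,558.
Year 3: $27,860 × 2/10 = $5,572. Book value $10,986.
Year 4: $27,860 × 1/10 = $2,786. Book value $8,200.

$11,144; $8,358; $5,572; $2,786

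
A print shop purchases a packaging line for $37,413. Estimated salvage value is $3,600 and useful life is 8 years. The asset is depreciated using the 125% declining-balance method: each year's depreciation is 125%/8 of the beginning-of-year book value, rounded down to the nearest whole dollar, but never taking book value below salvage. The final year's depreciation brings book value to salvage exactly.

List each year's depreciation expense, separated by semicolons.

Depreciable base = $37,413 − $3,600 = $33,813.
Year 1: ⌊$37,413 × 125%/8⌋ = $5,845. Book value $31,568.
Year 2: ⌊$31,568 × 125%/8⌋ = $4,932. Book value $26,636.
Year 3: ⌊$26,636 × 125%/8⌋ = $4,161. Book value $22,475.
Year 4: ⌊$22,475 × 125%/8⌋ = $3,511. Book value $18,964.
Year 5: ⌊$18,964 × 125%/8⌋ = $2,963. Book value $16,001.
Year 6: ⌊$16,001 × 125%/8⌋ = $2,500. Book value $13,501.
Year 7: ⌊$13,501 × 125%/8⌋ = $2,109. Book value $11,392.
Year 8 (final): $11,392 − $3,600 = $7,792. Book value $3,600.

$5,845; $4,932; $4,161; $3,511; $2,963; $2,500; $2,109; $7,792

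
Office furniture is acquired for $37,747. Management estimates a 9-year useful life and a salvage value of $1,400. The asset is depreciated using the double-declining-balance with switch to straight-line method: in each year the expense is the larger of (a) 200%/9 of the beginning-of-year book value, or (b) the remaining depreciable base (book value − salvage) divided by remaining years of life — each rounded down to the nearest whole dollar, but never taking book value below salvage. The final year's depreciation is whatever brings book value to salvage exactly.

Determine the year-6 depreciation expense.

Depreciable base = $37,747 − $1,400 = $36,347.
Year 1: DB = ⌊$37,747 × 200%/9⌋ = $8,388; SL = ⌊$36,347/9⌋ = $4,038 → take DB $8,388. Book value $29,359.
Year 2: DB = ⌊$29,359 × 200%/9⌋ = $6,524; SL = ⌊$27,959/8⌋ = $3,494 → take DB $6,524. Book value $22,835.
Year 3: DB = ⌊$22,835 × 200%/9⌋ = $5,074; SL = ⌊$21,435/7⌋ = $3,062 → take DB $5,074. Book value $17,761.
Year 4: DB = ⌊$17,761 × 200%/9⌋ = $3,946; SL = ⌊$16,361/6⌋ = $2,726 → take DB $3,946. Book value $13,815.
Year 5: DB = ⌊$13,815 × 200%/9⌋ = $3,070; SL = ⌊$12,415/5⌋ = $2,483 → take DB $3,070. Book value $10,745.
Year 6: DB = ⌊$10,745 × 200%/9⌋ = $2,387; SL = ⌊$9,345/4⌋ = $2,336 → take DB $2,387. Book value $8,358.

$2,387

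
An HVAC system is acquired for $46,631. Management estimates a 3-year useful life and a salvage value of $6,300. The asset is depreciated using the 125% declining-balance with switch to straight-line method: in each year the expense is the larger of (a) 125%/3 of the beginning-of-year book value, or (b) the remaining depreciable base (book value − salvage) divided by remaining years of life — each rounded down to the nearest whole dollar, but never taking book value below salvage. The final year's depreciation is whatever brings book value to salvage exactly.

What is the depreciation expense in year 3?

$9,568

Depreciable base = $46,631 − $6,300 = $40,331.
Year 1: DB = ⌊$46,631 × 125%/3⌋ = $19,429; SL = ⌊$40,331/3⌋ = $13,443 → take DB $19,429. Book value $27,202.
Year 2: DB = ⌊$27,202 × 125%/3⌋ = $11,334; SL = ⌊$20,902/2⌋ = $10,451 → take DB $11,334. Book value $15,868.
Year 3 (final): $15,868 − $6,300 = $9,568. Book value $6,300.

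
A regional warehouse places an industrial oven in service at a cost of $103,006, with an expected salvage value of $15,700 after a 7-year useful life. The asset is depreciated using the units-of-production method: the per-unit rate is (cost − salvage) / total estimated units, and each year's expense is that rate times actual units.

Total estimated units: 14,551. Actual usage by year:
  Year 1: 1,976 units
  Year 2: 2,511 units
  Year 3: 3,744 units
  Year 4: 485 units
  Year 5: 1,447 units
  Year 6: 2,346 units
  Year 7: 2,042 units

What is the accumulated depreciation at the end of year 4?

Depreciable base = $103,006 − $15,700 = $87,306.
Rate = $87,306 / 14,551 units = $6 per unit.
Year 1: 1,976 × $6 = $11,856. Book value $91,150.
Year 2: 2,511 × $6 = $15,066. Book value $76,084.
Year 3: 3,744 × $6 = $22,464. Book value $53,620.
Year 4: 485 × $6 = $2,910. Book value $50,710.
Accumulated through year 4 = $103,006 − $50,710 = $52,296.

$52,296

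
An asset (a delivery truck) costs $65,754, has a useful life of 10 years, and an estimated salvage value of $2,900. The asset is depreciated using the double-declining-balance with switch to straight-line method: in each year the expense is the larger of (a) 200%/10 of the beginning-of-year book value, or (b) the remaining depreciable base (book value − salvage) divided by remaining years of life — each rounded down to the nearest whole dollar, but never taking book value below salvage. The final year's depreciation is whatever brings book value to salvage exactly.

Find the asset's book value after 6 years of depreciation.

$17,239

Depreciable base = $65,754 − $2,900 = $62,854.
Year 1: DB = ⌊$65,754 × 200%/10⌋ = $13,150; SL = ⌊$62,854/10⌋ = $6,285 → take DB $13,150. Book value $52,604.
Year 2: DB = ⌊$52,604 × 200%/10⌋ = $10,520; SL = ⌊$49,704/9⌋ = $5,522 → take DB $10,520. Book value $42,084.
Year 3: DB = ⌊$42,084 × 200%/10⌋ = $8,416; SL = ⌊$39,184/8⌋ = $4,898 → take DB $8,416. Book value $33,668.
Year 4: DB = ⌊$33,668 × 200%/10⌋ = $6,733; SL = ⌊$30,768/7⌋ = $4,395 → take DB $6,733. Book value $26,935.
Year 5: DB = ⌊$26,935 × 200%/10⌋ = $5,387; SL = ⌊$24,035/6⌋ = $4,005 → take DB $5,387. Book value $21,548.
Year 6: DB = ⌊$21,548 × 200%/10⌋ = $4,309; SL = ⌊$18,648/5⌋ = $3,729 → take DB $4,309. Book value $17,239.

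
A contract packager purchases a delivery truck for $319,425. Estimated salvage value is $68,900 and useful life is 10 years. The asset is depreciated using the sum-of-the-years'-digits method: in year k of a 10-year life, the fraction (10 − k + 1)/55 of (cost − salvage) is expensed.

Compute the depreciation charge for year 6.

Depreciable base = $319,425 − $68,900 = $250,525.
Sum of the years' digits = 10+9+8+7+6+5+4+3+2+1 = 55.
Year 1: $250,525 × 10/55 = $45,550. Book value $273,875.
Year 2: $250,525 × 9/55 = $40,995. Book value $232,880.
Year 3: $250,525 × 8/55 = $36,440. Book value $196,440.
Year 4: $250,525 × 7/55 = $31,885. Book value $164,555.
Year 5: $250,525 × 6/55 = $27,330. Book value $137,225.
Year 6: $250,525 × 5/55 = $22,775. Book value $114,450.

$22,775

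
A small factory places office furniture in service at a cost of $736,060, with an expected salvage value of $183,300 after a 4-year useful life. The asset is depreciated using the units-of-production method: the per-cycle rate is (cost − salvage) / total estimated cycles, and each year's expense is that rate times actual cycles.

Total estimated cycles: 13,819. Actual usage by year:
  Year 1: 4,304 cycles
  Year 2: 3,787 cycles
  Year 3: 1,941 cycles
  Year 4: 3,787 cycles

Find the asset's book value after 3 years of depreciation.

Depreciable base = $736,060 − $183,300 = $552,760.
Rate = $552,760 / 13,819 cycles = $40 per cycle.
Year 1: 4,304 × $40 = $172,160. Book value $563,900.
Year 2: 3,787 × $40 = $151,480. Book value $412,420.
Year 3: 1,941 × $40 = $77,640. Book value $334,780.

$334,780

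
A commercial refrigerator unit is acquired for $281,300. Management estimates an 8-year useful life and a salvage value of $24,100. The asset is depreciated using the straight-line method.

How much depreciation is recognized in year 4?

$32,150

Depreciable base = $281,300 − $24,100 = $257,200.
Annual expense = $257,200 / 8 = $32,150.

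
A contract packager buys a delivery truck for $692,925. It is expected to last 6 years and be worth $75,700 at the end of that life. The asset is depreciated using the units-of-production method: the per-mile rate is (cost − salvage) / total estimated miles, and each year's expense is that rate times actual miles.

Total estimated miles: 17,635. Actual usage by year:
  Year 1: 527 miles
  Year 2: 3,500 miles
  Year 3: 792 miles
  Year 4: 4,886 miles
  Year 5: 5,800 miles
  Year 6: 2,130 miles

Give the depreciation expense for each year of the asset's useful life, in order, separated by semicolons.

$18,445; $122,500; $27,720; $171,010; $203,000; $74,550

Depreciable base = $692,925 − $75,700 = $617,225.
Rate = $617,225 / 17,635 miles = $35 per mile.
Year 1: 527 × $35 = $18,445. Book value $674,480.
Year 2: 3,500 × $35 = $122,500. Book value $551,980.
Year 3: 792 × $35 = $27,720. Book value $524,260.
Year 4: 4,886 × $35 = $171,010. Book value $353,250.
Year 5: 5,800 × $35 = $203,000. Book value $150,250.
Year 6: 2,130 × $35 = $74,550. Book value $75,700.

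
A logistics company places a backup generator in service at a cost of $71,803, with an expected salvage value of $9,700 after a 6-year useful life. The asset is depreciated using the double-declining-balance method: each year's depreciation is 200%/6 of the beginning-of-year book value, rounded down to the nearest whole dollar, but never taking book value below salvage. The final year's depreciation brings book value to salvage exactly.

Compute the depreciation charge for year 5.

$4,484

Depreciable base = $71,803 − $9,700 = $62,103.
Year 1: ⌊$71,803 × 200%/6⌋ = $23,934. Book value $47,869.
Year 2: ⌊$47,869 × 200%/6⌋ = $15,956. Book value $31,913.
Year 3: ⌊$31,913 × 200%/6⌋ = $10,637. Book value $21,276.
Year 4: ⌊$21,276 × 200%/6⌋ = $7,092. Book value $14,184.
Year 5: ⌊$14,184 × 200%/6⌋ = $4,728, capped at $4,484. Book value $9,700.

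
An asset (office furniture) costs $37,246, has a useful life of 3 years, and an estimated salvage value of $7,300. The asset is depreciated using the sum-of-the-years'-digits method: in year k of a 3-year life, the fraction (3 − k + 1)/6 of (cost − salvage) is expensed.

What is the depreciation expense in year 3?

Depreciable base = $37,246 − $7,300 = $29,946.
Sum of the years' digits = 3+2+1 = 6.
Year 1: $29,946 × 3/6 = $14,973. Book value $22,273.
Year 2: $29,946 × 2/6 = $9,982. Book value $12,291.
Year 3: $29,946 × 1/6 = $4,991. Book value $7,300.

$4,991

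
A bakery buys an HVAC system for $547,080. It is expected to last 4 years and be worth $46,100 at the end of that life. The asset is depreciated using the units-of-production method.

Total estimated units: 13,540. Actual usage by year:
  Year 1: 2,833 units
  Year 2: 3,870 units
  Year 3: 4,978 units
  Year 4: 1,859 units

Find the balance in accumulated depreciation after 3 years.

$432,197

Depreciable base = $547,080 − $46,100 = $500,980.
Rate = $500,980 / 13,540 units = $37 per unit.
Year 1: 2,833 × $37 = $104,821. Book value $442,259.
Year 2: 3,870 × $37 = $143,190. Book value $299,069.
Year 3: 4,978 × $37 = $184,186. Book value $114,883.
Accumulated through year 3 = $547,080 − $114,883 = $432,197.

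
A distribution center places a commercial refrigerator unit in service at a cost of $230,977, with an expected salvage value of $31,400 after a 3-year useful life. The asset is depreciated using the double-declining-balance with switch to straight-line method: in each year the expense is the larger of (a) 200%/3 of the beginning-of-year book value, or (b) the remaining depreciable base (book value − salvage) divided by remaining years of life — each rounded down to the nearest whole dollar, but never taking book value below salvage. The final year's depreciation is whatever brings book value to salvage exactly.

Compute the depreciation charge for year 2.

Depreciable base = $230,977 − $31,400 = $199,577.
Year 1: DB = ⌊$230,977 × 200%/3⌋ = $153,984; SL = ⌊$199,577/3⌋ = $66,525 → take DB $153,984. Book value $76,993.
Year 2: DB = ⌊$76,993 × 200%/3⌋ = $51,328; SL = ⌊$45,593/2⌋ = $22,796 → take DB $51,328, capped at $45,593. Book value $31,400.

$45,593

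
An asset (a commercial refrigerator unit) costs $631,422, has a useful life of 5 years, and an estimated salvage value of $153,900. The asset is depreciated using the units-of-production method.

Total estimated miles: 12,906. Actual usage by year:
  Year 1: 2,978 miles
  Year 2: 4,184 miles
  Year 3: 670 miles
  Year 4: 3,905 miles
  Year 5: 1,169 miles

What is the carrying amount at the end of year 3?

Depreciable base = $631,422 − $153,900 = $477,522.
Rate = $477,522 / 12,906 miles = $37 per mile.
Year 1: 2,978 × $37 = $110,186. Book value $521,236.
Year 2: 4,184 × $37 = $154,808. Book value $366,428.
Year 3: 670 × $37 = $24,790. Book value $341,638.

$341,638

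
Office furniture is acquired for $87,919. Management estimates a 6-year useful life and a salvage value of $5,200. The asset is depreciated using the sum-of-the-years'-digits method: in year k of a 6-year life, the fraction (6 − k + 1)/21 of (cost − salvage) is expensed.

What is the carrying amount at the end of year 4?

Depreciable base = $87,919 − $5,200 = $82,719.
Sum of the years' digits = 6+5+4+3+2+1 = 21.
Year 1: $82,719 × 6/21 = $23,634. Book value $64,285.
Year 2: $82,719 × 5/21 = $19,695. Book value $44,590.
Year 3: $82,719 × 4/21 = $15,756. Book value $28,834.
Year 4: $82,719 × 3/21 = $11,817. Book value $17,017.

$17,017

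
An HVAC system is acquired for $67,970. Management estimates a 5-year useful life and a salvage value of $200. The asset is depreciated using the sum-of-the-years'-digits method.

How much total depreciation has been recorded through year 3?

$54,216

Depreciable base = $67,970 − $200 = $67,770.
Sum of the years' digits = 5+4+3+2+1 = 15.
Year 1: $67,770 × 5/15 = $22,590. Book value $45,380.
Year 2: $67,770 × 4/15 = $18,072. Book value $27,308.
Year 3: $67,770 × 3/15 = $13,554. Book value $13,754.
Accumulated through year 3 = $67,970 − $13,754 = $54,216.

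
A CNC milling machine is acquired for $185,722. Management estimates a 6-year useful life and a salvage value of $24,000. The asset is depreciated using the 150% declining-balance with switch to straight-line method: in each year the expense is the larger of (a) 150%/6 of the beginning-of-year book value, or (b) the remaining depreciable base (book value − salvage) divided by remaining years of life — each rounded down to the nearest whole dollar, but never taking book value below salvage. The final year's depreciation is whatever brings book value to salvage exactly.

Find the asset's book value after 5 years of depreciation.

Depreciable base = $185,722 − $24,000 = $161,722.
Year 1: DB = ⌊$185,722 × 150%/6⌋ = $46,430; SL = ⌊$161,722/6⌋ = $26,953 → take DB $46,430. Book value $139,292.
Year 2: DB = ⌊$139,292 × 150%/6⌋ = $34,823; SL = ⌊$115,292/5⌋ = $23,058 → take DB $34,823. Book value $104,469.
Year 3: DB = ⌊$104,469 × 150%/6⌋ = $26,117; SL = ⌊$80,469/4⌋ = $20,117 → take DB $26,117. Book value $78,352.
Year 4: DB = ⌊$78,352 × 150%/6⌋ = $19,588; SL = ⌊$54,352/3⌋ = $18,117 → take DB $19,588. Book value $58,764.
Year 5: DB = ⌊$58,764 × 150%/6⌋ = $14,691; SL = ⌊$34,764/2⌋ = $17,382 → take SL $17,382. Book value $41,382.

$41,382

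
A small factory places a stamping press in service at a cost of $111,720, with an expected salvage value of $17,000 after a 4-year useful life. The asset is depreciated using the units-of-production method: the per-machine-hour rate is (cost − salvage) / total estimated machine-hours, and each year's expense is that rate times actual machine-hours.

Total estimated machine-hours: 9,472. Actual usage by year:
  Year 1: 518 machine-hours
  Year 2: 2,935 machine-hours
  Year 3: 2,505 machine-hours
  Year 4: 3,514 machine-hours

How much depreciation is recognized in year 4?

Depreciable base = $111,720 − $17,000 = $94,720.
Rate = $94,720 / 9,472 machine-hours = $10 per machine-hour.
Year 1: 518 × $10 = $5,180. Book value $106,540.
Year 2: 2,935 × $10 = $29,350. Book value $77,190.
Year 3: 2,505 × $10 = $25,050. Book value $52,140.
Year 4: 3,514 × $10 = $35,140. Book value $17,000.

$35,140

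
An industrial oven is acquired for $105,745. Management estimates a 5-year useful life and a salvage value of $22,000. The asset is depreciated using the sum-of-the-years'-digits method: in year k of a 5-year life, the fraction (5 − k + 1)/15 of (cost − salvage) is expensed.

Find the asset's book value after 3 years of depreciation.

$38,749

Depreciable base = $105,745 − $22,000 = $83,745.
Sum of the years' digits = 5+4+3+2+1 = 15.
Year 1: $83,745 × 5/15 = $27,915. Book value $77,830.
Year 2: $83,745 × 4/15 = $22,332. Book value $55,498.
Year 3: $83,745 × 3/15 = $16,749. Book value $38,749.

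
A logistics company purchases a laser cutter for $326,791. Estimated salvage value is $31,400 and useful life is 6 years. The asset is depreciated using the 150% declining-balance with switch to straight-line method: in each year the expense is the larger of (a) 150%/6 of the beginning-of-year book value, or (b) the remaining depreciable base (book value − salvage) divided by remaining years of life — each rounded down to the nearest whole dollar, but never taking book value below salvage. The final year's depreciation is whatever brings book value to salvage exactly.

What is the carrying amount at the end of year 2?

$183,821

Depreciable base = $326,791 − $31,400 = $295,391.
Year 1: DB = ⌊$326,791 × 150%/6⌋ = $81,697; SL = ⌊$295,391/6⌋ = $49,231 → take DB $81,697. Book value $245,094.
Year 2: DB = ⌊$245,094 × 150%/6⌋ = $61,273; SL = ⌊$213,694/5⌋ = $42,738 → take DB $61,273. Book value $183,821.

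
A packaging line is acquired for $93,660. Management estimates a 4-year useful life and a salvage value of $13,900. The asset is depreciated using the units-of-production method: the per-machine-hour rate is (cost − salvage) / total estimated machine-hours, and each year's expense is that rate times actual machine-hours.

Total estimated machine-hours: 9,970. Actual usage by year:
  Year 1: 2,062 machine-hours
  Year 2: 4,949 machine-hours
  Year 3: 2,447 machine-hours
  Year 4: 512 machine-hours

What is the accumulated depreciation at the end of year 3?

Depreciable base = $93,660 − $13,900 = $79,760.
Rate = $79,760 / 9,970 machine-hours = $8 per machine-hour.
Year 1: 2,062 × $8 = $16,496. Book value $77,164.
Year 2: 4,949 × $8 = $39,592. Book value $37,572.
Year 3: 2,447 × $8 = $19,576. Book value $17,996.
Accumulated through year 3 = $93,660 − $17,996 = $75,664.

$75,664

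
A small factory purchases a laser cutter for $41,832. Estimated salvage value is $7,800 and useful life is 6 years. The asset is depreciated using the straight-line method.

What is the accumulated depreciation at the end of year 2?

Depreciable base = $41,832 − $7,800 = $34,032.
Annual expense = $34,032 / 6 = $5,672.
End of year 1: book value $36,160.
End of year 2: book value $30,488.
Accumulated through year 2 = $41,832 − $30,488 = $11,344.

$11,344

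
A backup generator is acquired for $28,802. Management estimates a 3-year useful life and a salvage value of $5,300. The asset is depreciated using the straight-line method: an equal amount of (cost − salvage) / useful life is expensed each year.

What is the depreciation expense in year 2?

Depreciable base = $28,802 − $5,300 = $23,502.
Annual expense = $23,502 / 3 = $7,834.

$7,834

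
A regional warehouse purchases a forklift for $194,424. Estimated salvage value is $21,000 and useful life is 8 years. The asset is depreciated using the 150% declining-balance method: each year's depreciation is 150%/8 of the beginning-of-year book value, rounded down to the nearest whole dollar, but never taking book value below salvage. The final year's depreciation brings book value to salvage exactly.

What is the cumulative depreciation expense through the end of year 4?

Depreciable base = $194,424 − $21,000 = $173,424.
Year 1: ⌊$194,424 × 150%/8⌋ = $36,454. Book value $157,970.
Year 2: ⌊$157,970 × 150%/8⌋ = $29,619. Book value $128,351.
Year 3: ⌊$128,351 × 150%/8⌋ = $24,065. Book value $104,286.
Year 4: ⌊$104,286 × 150%/8⌋ = $19,553. Book value $84,733.
Accumulated through year 4 = $194,424 − $84,733 = $109,691.

$109,691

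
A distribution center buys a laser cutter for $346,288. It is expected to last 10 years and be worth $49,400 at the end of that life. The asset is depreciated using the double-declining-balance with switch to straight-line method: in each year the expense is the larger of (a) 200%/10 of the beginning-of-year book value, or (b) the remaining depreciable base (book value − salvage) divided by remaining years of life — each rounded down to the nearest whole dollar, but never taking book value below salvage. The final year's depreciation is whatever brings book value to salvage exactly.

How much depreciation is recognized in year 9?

$8,699

Depreciable base = $346,288 − $49,400 = $296,888.
Year 1: DB = ⌊$346,288 × 200%/10⌋ = $69,257; SL = ⌊$296,888/10⌋ = $29,688 → take DB $69,257. Book value $277,031.
Year 2: DB = ⌊$277,031 × 200%/10⌋ = $55,406; SL = ⌊$227,631/9⌋ = $25,292 → take DB $55,406. Book value $221,625.
Year 3: DB = ⌊$221,625 × 200%/10⌋ = $44,325; SL = ⌊$172,225/8⌋ = $21,528 → take DB $44,325. Book value $177,300.
Year 4: DB = ⌊$177,300 × 200%/10⌋ = $35,460; SL = ⌊$127,900/7⌋ = $18,271 → take DB $35,460. Book value $141,840.
Year 5: DB = ⌊$141,840 × 200%/10⌋ = $28,368; SL = ⌊$92,440/6⌋ = $15,406 → take DB $28,368. Book value $113,472.
Year 6: DB = ⌊$113,472 × 200%/10⌋ = $22,694; SL = ⌊$64,072/5⌋ = $12,814 → take DB $22,694. Book value $90,778.
Year 7: DB = ⌊$90,778 × 200%/10⌋ = $18,155; SL = ⌊$41,378/4⌋ = $10,344 → take DB $18,155. Book value $72,623.
Year 8: DB = ⌊$72,623 × 200%/10⌋ = $14,524; SL = ⌊$23,223/3⌋ = $7,741 → take DB $14,524. Book value $58,099.
Year 9: DB = ⌊$58,099 × 200%/10⌋ = $11,619; SL = ⌊$8,699/2⌋ = $4,349 → take DB $11,619, capped at $8,699. Book value $49,400.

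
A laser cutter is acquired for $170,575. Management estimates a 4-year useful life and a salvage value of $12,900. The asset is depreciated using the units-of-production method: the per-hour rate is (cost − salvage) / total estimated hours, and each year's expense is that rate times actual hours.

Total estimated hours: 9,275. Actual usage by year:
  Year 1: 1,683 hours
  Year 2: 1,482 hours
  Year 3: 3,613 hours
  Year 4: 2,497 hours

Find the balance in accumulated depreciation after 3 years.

Depreciable base = $170,575 − $12,900 = $157,675.
Rate = $157,675 / 9,275 hours = $17 per hour.
Year 1: 1,683 × $17 = $28,611. Book value $141,964.
Year 2: 1,482 × $17 = $25,194. Book value $116,770.
Year 3: 3,613 × $17 = $61,421. Book value $55,349.
Accumulated through year 3 = $170,575 − $55,349 = $115,226.

$115,226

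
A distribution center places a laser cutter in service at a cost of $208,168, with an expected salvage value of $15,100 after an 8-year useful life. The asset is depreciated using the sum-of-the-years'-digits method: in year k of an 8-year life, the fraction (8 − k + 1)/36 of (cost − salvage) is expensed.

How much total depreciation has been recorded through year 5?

$160,890

Depreciable base = $208,168 − $15,100 = $193,068.
Sum of the years' digits = 8+7+6+5+4+3+2+1 = 36.
Year 1: $193,068 × 8/36 = $42,904. Book value $165,264.
Year 2: $193,068 × 7/36 = $37,541. Book value $127,723.
Year 3: $193,068 × 6/36 = $32,178. Book value $95,545.
Year 4: $193,068 × 5/36 = $26,815. Book value $68,730.
Year 5: $193,068 × 4/36 = $21,452. Book value $47,278.
Accumulated through year 5 = $208,168 − $47,278 = $160,890.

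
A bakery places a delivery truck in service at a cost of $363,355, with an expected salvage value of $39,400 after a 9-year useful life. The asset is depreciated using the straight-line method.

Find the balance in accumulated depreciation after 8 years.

$287,960

Depreciable base = $363,355 − $39,400 = $323,955.
Annual expense = $323,955 / 9 = $35,995.
End of year 1: book value $327,360.
End of year 2: book value $291,365.
End of year 3: book value $255,370.
End of year 4: book value $219,375.
End of year 5: book value $183,380.
End of year 6: book value $147,385.
End of year 7: book value $111,390.
End of year 8: book value $75,395.
Accumulated through year 8 = $363,355 − $75,395 = $287,960.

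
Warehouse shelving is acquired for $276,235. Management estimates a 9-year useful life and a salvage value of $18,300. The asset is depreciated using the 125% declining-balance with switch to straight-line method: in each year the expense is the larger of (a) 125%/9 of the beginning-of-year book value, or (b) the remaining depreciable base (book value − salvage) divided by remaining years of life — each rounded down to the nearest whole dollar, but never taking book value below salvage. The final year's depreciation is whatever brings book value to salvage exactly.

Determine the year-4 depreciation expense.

$26,347

Depreciable base = $276,235 − $18,300 = $257,935.
Year 1: DB = ⌊$276,235 × 125%/9⌋ = $38,365; SL = ⌊$257,935/9⌋ = $28,659 → take DB $38,365. Book value $237,870.
Year 2: DB = ⌊$237,870 × 125%/9⌋ = $33,037; SL = ⌊$219,570/8⌋ = $27,446 → take DB $33,037. Book value $204,833.
Year 3: DB = ⌊$204,833 × 125%/9⌋ = $28,449; SL = ⌊$186,533/7⌋ = $26,647 → take DB $28,449. Book value $176,384.
Year 4: DB = ⌊$176,384 × 125%/9⌋ = $24,497; SL = ⌊$158,084/6⌋ = $26,347 → take SL $26,347. Book value $150,037.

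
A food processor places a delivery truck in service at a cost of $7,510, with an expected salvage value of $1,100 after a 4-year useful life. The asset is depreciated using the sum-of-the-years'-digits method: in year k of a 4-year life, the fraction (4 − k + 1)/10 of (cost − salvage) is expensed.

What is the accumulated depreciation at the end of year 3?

Depreciable base = $7,510 − $1,100 = $6,410.
Sum of the years' digits = 4+3+2+1 = 10.
Year 1: $6,410 × 4/10 = $2,564. Book value $4,946.
Year 2: $6,410 × 3/10 = $1,923. Book value $3,023.
Year 3: $6,410 × 2/10 = $1,282. Book value $1,741.
Accumulated through year 3 = $7,510 − $1,741 = $5,769.

$5,769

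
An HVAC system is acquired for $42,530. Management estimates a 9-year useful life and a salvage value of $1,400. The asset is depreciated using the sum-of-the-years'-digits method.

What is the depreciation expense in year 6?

Depreciable base = $42,530 − $1,400 = $41,130.
Sum of the years' digits = 9+8+7+6+5+4+3+2+1 = 45.
Year 1: $41,130 × 9/45 = $8,226. Book value $34,304.
Year 2: $41,130 × 8/45 = $7,312. Book value $26,992.
Year 3: $41,130 × 7/45 = $6,398. Book value $20,594.
Year 4: $41,130 × 6/45 = $5,484. Book value $15,110.
Year 5: $41,130 × 5/45 = $4,570. Book value $10,540.
Year 6: $41,130 × 4/45 = $3,656. Book value $6,884.

$3,656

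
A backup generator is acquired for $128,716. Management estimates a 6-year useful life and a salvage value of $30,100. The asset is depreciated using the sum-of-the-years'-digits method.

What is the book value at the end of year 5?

Depreciable base = $128,716 − $30,100 = $98,616.
Sum of the years' digits = 6+5+4+3+2+1 = 21.
Year 1: $98,616 × 6/21 = $28,176. Book value $100,540.
Year 2: $98,616 × 5/21 = $23,480. Book value $77,060.
Year 3: $98,616 × 4/21 = $18,784. Book value $58,276.
Year 4: $98,616 × 3/21 = $14,088. Book value $44,188.
Year 5: $98,616 × 2/21 = $9,392. Book value $34,796.

$34,796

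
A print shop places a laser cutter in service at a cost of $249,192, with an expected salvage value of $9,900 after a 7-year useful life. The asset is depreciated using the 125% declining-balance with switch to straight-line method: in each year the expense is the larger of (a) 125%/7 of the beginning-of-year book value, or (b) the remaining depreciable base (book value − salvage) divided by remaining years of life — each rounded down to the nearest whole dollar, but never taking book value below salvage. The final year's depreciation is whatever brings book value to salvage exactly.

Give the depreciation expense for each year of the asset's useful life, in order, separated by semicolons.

Depreciable base = $249,192 − $9,900 = $239,292.
Year 1: DB = ⌊$249,192 × 125%/7⌋ = $44,498; SL = ⌊$239,292/7⌋ = $34,184 → take DB $44,498. Book value $204,694.
Year 2: DB = ⌊$204,694 × 125%/7⌋ = $36,552; SL = ⌊$194,794/6⌋ = $32,465 → take DB $36,552. Book value $168,142.
Year 3: DB = ⌊$168,142 × 125%/7⌋ = $30,025; SL = ⌊$158,242/5⌋ = $31,648 → take SL $31,648. Book value $136,494.
Year 4: DB = ⌊$136,494 × 125%/7⌋ = $24,373; SL = ⌊$126,594/4⌋ = $31,648 → take SL $31,648. Book value $104,846.
Year 5: DB = ⌊$104,846 × 125%/7⌋ = $18,722; SL = ⌊$94,946/3⌋ = $31,648 → take SL $31,648. Book value $73,198.
Year 6: DB = ⌊$73,198 × 125%/7⌋ = $13,071; SL = ⌊$63,298/2⌋ = $31,649 → take SL $31,649. Book value $41,549.
Year 7 (final): $41,549 − $9,900 = $31,649. Book value $9,900.

$44,498; $36,552; $31,648; $31,648; $31,648; $31,649; $31,649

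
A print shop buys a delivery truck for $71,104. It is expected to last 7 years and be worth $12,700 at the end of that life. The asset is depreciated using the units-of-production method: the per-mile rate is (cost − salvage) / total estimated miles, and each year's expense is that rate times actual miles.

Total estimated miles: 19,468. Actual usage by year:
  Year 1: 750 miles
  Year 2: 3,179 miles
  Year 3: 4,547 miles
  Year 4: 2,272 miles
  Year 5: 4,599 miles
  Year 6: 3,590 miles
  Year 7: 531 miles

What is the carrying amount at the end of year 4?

Depreciable base = $71,104 − $12,700 = $58,404.
Rate = $58,404 / 19,468 miles = $3 per mile.
Year 1: 750 × $3 = $2,250. Book value $68,854.
Year 2: 3,179 × $3 = $9,537. Book value $59,317.
Year 3: 4,547 × $3 = $13,641. Book value $45,676.
Year 4: 2,272 × $3 = $6,816. Book value $38,860.

$38,860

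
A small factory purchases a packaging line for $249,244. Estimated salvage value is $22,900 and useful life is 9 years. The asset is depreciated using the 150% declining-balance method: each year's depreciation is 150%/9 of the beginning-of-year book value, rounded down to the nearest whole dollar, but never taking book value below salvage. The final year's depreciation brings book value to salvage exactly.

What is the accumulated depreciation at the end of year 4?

$129,044

Depreciable base = $249,244 − $22,900 = $226,344.
Year 1: ⌊$249,244 × 150%/9⌋ = $41,540. Book value $207,704.
Year 2: ⌊$207,704 × 150%/9⌋ = $34,617. Book value $173,087.
Year 3: ⌊$173,087 × 150%/9⌋ = $28,847. Book value $144,240.
Year 4: ⌊$144,240 × 150%/9⌋ = $24,040. Book value $120,200.
Accumulated through year 4 = $249,244 − $120,200 = $129,044.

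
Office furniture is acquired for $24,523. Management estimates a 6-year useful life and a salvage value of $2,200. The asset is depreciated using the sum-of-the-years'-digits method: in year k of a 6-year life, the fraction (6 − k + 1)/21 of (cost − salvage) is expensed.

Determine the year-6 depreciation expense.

Depreciable base = $24,523 − $2,200 = $22,323.
Sum of the years' digits = 6+5+4+3+2+1 = 21.
Year 1: $22,323 × 6/21 = $6,378. Book value $18,145.
Year 2: $22,323 × 5/21 = $5,315. Book value $12,830.
Year 3: $22,323 × 4/21 = $4,252. Book value $8,578.
Year 4: $22,323 × 3/21 = $3,189. Book value $5,389.
Year 5: $22,323 × 2/21 = $2,126. Book value $3,263.
Year 6: $22,323 × 1/21 = $1,063. Book value $2,200.

$1,063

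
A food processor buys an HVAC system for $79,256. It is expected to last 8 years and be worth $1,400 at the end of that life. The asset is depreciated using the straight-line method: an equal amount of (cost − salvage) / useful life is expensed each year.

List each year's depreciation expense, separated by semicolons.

Depreciable base = $79,256 − $1,400 = $77,856.
Annual expense = $77,856 / 8 = $9,732.
End of year 1: book value $69,524.
End of year 2: book value $59,792.
End of year 3: book value $50,060.
End of year 4: book value $40,328.
End of year 5: book value $30,596.
End of year 6: book value $20,864.
End of year 7: book value $11,132.
End of year 8: book value $1,400.

$9,732; $9,732; $9,732; $9,732; $9,732; $9,732; $9,732; $9,732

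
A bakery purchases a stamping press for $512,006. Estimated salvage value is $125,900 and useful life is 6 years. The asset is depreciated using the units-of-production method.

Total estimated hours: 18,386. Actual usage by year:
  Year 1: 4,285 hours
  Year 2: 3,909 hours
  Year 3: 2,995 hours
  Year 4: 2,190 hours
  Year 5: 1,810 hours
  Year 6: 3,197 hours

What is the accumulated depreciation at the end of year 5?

$318,969

Depreciable base = $512,006 − $125,900 = $386,106.
Rate = $386,106 / 18,386 hours = $21 per hour.
Year 1: 4,285 × $21 = $89,985. Book value $422,021.
Year 2: 3,909 × $21 = $82,089. Book value $339,932.
Year 3: 2,995 × $21 = $62,895. Book value $277,037.
Year 4: 2,190 × $21 = $45,990. Book value $231,047.
Year 5: 1,810 × $21 = $38,010. Book value $193,037.
Accumulated through year 5 = $512,006 − $193,037 = $318,969.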